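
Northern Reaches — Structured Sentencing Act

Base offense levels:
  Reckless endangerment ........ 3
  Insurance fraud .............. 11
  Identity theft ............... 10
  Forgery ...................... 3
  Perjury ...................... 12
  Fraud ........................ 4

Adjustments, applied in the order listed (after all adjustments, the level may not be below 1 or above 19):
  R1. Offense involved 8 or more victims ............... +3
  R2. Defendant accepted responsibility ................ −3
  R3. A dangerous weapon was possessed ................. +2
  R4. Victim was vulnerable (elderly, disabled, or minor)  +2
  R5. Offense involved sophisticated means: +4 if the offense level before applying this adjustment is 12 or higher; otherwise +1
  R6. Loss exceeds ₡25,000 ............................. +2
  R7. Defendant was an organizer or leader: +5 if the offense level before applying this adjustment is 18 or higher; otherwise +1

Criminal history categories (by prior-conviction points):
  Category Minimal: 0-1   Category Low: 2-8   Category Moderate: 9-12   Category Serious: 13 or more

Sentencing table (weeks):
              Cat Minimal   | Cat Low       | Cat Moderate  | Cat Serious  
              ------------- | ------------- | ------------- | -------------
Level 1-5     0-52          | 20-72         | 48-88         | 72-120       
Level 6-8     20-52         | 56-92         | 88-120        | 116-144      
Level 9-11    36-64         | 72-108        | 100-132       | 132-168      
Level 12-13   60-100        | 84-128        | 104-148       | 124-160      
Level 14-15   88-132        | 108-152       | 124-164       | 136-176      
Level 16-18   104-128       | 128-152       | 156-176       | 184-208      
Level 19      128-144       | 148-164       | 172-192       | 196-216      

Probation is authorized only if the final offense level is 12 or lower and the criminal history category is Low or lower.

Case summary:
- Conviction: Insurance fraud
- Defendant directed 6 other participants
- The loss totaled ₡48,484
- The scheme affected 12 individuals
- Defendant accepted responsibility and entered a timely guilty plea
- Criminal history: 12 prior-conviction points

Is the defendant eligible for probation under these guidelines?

Base offense level for insurance fraud: 11.
R1 applies: 11 + 3 = 14.
R2 applies: 14 − 3 = 11.
R3 does not apply.
R6 applies: 11 + 2 = 13.
R7 applies (level before this adjustment is 13 < 18, so +1): 13 + 1 = 14.
Final offense level: 14.
Criminal history: 12 prior points → Category Moderate (9-12).
Level 14 falls in the 14-15 band.
Grid: Level 14-15 × Category Moderate = 124-164 weeks.
Probation check: level 14 > 12 and category Moderate > Low → not eligible.

No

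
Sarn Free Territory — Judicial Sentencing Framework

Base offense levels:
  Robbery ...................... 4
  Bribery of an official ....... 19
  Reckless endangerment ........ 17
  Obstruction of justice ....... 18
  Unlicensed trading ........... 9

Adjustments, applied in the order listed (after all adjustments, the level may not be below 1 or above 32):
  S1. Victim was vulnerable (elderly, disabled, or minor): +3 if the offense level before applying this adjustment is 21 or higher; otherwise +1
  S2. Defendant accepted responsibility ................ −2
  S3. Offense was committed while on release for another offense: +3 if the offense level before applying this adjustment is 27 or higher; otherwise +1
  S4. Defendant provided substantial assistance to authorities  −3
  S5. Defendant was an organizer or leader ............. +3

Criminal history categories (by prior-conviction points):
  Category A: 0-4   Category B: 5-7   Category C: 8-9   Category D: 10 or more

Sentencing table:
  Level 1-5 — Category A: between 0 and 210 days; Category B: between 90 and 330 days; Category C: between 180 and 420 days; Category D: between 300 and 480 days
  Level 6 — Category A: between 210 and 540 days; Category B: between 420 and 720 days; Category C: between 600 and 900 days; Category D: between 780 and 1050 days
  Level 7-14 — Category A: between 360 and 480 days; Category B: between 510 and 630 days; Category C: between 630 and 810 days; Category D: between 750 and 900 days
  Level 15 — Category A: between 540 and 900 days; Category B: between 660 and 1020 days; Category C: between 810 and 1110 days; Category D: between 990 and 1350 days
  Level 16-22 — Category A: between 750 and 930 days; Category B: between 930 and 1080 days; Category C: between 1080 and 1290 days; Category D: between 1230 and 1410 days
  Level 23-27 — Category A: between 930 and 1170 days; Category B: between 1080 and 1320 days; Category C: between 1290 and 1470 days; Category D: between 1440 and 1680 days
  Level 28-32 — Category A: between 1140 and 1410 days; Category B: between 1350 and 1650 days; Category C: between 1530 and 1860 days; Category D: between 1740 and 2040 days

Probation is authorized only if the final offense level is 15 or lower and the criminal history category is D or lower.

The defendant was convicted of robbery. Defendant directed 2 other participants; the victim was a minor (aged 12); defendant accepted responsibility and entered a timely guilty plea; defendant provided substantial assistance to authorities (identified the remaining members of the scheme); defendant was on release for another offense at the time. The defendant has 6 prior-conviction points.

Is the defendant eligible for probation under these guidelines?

Base offense level for robbery: 4.
S1 applies (level before this adjustment is 4 < 21, so +1): 4 + 1 = 5.
S2 applies: 5 − 2 = 3.
S3 applies (level before this adjustment is 3 < 27, so +1): 3 + 1 = 4.
S4 applies: 4 − 3 = 1.
S5 applies: 1 + 3 = 4.
Final offense level: 4.
Criminal history: 6 prior points → Category B (5-7).
Level 4 falls in the 1-5 band.
Grid: Level 1-5 × Category B = 90-330 days.
Probation check: level 4 ≤ 15 and category B ≤ D → eligible.

Yes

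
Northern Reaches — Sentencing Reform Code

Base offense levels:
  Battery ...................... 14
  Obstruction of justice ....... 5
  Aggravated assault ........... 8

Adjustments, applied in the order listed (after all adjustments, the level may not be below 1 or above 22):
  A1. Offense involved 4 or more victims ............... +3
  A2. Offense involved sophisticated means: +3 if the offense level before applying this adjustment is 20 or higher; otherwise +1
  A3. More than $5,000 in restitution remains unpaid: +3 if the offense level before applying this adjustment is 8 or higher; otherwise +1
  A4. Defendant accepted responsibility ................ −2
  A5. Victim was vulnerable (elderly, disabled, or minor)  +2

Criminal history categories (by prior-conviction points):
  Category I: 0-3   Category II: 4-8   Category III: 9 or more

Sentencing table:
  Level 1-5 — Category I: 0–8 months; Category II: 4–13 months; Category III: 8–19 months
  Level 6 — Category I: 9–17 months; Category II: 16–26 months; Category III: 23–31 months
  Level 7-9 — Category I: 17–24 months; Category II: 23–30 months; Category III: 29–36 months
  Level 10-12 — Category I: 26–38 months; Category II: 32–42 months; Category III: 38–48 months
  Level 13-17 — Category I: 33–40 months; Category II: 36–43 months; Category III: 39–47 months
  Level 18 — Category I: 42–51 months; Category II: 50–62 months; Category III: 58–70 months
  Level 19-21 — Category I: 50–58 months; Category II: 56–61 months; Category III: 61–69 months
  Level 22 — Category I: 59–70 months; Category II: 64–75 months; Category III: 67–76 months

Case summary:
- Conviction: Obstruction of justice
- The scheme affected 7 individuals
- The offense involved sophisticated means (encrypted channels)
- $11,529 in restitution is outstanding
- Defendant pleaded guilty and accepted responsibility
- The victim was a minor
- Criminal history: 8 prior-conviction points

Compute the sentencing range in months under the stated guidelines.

Base offense level for obstruction of justice: 5.
A1 applies: 5 + 3 = 8.
A2 applies (level before this adjustment is 8 < 20, so +1): 8 + 1 = 9.
A3 applies (level before this adjustment is 9 ≥ 8, so +3): 9 + 3 = 12.
A4 applies: 12 − 2 = 10.
A5 applies: 10 + 2 = 12.
Final offense level: 12.
Criminal history: 8 prior points → Category II (4-8).
Level 12 falls in the 10-12 band.
Grid: Level 10-12 × Category II = 32-42 months.

32-42 months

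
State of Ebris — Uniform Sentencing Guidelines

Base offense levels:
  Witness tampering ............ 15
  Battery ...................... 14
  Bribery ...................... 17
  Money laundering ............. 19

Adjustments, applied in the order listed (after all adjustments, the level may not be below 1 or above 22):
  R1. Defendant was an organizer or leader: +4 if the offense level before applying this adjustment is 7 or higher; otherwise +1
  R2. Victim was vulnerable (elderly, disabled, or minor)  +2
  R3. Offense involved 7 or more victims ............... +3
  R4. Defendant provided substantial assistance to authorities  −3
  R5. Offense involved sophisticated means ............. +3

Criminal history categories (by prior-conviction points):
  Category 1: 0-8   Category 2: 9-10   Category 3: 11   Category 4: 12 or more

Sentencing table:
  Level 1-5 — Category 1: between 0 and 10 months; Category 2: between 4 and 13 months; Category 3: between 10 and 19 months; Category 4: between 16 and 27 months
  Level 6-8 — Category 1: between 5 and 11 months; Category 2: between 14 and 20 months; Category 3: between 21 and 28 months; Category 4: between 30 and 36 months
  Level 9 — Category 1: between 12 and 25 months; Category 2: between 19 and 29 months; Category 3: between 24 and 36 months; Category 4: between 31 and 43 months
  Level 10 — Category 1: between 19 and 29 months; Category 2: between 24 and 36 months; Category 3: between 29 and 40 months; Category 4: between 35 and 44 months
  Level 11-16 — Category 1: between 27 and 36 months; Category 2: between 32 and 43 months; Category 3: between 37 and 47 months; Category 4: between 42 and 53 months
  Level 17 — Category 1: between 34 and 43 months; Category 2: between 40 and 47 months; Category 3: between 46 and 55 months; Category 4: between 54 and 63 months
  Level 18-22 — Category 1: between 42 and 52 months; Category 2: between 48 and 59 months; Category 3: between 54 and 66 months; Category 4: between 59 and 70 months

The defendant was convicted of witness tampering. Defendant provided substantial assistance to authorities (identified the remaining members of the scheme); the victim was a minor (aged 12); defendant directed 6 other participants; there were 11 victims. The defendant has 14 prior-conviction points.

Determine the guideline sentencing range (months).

59-70 months

Base offense level for witness tampering: 15.
R1 applies (level before this adjustment is 15 ≥ 7, so +4): 15 + 4 = 19.
R2 applies: 19 + 2 = 21.
R3 applies: 21 + 3 = 24.
R4 applies: 24 − 3 = 21.
Final offense level: 21.
Criminal history: 14 prior points → Category 4 (12+).
Level 21 falls in the 18-22 band.
Grid: Level 18-22 × Category 4 = 59-70 months.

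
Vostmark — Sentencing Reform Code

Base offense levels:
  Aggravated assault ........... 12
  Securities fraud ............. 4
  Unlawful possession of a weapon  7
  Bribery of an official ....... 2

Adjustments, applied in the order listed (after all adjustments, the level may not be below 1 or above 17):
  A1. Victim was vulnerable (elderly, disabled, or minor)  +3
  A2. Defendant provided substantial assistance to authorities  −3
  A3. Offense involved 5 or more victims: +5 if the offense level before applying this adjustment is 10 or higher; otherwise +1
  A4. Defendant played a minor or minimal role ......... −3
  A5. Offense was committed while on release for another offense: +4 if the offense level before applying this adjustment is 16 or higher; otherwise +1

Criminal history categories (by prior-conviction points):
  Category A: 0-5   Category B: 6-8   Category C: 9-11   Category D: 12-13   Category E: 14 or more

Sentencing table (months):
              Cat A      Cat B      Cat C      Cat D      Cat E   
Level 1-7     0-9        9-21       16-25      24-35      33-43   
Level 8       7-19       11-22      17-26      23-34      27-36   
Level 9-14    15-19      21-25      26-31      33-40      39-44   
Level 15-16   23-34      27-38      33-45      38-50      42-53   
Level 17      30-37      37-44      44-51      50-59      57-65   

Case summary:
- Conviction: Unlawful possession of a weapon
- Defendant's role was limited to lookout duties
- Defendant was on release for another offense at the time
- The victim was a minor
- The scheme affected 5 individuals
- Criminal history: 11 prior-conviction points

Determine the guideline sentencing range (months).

Base offense level for unlawful possession of a weapon: 7.
A1 applies: 7 + 3 = 10.
A2 does not apply.
A3 applies (level before this adjustment is 10 ≥ 10, so +5): 10 + 5 = 15.
A4 applies: 15 − 3 = 12.
A5 applies (level before this adjustment is 12 < 16, so +1): 12 + 1 = 13.
Final offense level: 13.
Criminal history: 11 prior points → Category C (9-11).
Level 13 falls in the 9-14 band.
Grid: Level 9-14 × Category C = 26-31 months.

26-31 months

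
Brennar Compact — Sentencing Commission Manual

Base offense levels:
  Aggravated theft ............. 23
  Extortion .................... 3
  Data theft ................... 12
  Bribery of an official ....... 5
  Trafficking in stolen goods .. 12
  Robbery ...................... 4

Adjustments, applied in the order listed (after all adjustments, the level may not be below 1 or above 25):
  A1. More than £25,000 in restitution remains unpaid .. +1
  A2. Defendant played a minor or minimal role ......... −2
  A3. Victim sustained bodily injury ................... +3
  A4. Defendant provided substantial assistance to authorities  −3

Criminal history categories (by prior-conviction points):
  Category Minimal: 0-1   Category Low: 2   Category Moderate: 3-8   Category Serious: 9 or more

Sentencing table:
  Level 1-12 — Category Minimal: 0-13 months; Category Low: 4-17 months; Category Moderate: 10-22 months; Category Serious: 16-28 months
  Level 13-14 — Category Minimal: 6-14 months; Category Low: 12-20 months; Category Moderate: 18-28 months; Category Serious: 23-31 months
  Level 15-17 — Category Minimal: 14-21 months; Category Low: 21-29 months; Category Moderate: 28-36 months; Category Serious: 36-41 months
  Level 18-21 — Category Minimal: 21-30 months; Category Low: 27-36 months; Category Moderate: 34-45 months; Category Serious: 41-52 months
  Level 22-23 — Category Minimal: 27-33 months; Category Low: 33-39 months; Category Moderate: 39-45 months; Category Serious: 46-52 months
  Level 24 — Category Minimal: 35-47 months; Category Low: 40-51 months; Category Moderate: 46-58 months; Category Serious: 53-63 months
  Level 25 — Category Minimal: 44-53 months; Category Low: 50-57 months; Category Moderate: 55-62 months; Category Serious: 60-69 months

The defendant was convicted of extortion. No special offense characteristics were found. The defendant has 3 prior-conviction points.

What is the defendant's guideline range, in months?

Base offense level for extortion: 3.
Final offense level: 3.
Criminal history: 3 prior points → Category Moderate (3-8).
Level 3 falls in the 1-12 band.
Grid: Level 1-12 × Category Moderate = 10-22 months.

10-22 months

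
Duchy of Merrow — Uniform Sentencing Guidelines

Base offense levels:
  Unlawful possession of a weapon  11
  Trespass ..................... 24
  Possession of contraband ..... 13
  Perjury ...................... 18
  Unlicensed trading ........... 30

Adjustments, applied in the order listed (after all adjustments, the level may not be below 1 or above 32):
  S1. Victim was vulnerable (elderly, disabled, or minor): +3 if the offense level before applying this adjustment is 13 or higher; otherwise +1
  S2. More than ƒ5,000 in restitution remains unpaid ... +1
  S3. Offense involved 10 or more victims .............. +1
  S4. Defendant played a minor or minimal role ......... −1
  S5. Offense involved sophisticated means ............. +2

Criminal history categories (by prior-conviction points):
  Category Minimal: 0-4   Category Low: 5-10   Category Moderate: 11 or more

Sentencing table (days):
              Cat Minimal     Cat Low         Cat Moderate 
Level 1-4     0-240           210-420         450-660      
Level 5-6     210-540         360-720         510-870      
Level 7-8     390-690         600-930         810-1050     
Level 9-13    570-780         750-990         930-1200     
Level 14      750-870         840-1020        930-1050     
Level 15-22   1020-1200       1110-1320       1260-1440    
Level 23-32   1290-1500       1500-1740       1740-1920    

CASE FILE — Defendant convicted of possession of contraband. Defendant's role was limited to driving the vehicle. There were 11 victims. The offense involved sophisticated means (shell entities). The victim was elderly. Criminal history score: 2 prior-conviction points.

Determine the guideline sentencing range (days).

Base offense level for possession of contraband: 13.
S1 applies (level before this adjustment is 13 ≥ 13, so +3): 13 + 3 = 16.
S3 applies: 16 + 1 = 17.
S4 applies: 17 − 1 = 16.
S5 applies: 16 + 2 = 18.
Final offense level: 18.
Criminal history: 2 prior points → Category Minimal (0-4).
Level 18 falls in the 15-22 band.
Grid: Level 15-22 × Category Minimal = 1020-1200 days.

1020-1200 days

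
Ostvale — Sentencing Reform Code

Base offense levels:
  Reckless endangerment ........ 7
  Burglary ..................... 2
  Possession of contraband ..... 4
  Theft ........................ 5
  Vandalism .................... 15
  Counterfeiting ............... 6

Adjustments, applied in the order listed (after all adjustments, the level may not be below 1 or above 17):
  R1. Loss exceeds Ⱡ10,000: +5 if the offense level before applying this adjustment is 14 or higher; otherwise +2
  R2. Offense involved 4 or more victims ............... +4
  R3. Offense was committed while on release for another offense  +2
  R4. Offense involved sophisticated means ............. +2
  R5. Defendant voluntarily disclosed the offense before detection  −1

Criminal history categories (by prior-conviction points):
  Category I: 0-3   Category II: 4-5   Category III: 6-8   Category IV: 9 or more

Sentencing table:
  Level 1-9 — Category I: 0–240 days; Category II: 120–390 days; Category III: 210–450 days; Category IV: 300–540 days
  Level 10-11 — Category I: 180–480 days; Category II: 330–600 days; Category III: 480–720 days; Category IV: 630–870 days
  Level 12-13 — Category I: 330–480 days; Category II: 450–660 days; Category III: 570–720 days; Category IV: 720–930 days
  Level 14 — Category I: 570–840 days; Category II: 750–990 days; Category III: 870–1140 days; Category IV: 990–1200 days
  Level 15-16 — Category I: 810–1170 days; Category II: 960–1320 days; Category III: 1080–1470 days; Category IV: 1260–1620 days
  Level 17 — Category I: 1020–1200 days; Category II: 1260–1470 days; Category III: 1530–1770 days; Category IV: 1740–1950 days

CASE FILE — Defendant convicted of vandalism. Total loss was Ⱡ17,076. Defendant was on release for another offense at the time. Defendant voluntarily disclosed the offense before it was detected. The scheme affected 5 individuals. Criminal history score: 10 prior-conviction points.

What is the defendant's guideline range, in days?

1740-1950 days

Base offense level for vandalism: 15.
R1 applies (level before this adjustment is 15 ≥ 14, so +5): 15 + 5 = 20.
R2 applies: 20 + 4 = 24.
R3 applies: 24 + 2 = 26.
R4 does not apply.
R5 applies: 26 − 1 = 25.
Level 25 exceeds the maximum of 17; capped at 17.
Final offense level: 17.
Criminal history: 10 prior points → Category IV (9+).
Level 17 falls in the 17 band.
Grid: Level 17 × Category IV = 1740-1950 days.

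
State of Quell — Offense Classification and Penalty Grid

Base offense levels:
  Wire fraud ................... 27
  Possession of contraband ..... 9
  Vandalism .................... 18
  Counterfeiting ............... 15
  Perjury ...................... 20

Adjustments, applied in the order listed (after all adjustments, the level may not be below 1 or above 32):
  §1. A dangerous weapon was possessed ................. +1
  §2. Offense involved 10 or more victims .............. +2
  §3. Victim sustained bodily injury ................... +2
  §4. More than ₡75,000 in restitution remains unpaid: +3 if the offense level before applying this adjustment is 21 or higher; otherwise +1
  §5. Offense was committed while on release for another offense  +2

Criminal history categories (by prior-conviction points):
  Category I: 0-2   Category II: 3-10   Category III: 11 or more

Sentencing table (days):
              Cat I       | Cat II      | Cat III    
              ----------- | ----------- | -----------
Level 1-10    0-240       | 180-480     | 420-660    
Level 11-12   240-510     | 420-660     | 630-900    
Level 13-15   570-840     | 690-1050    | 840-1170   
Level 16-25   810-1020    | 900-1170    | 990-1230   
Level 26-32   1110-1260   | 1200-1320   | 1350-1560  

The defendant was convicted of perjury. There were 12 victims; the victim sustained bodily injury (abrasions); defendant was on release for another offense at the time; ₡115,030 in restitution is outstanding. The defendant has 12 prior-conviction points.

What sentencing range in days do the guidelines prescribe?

1350-1560 days

Base offense level for perjury: 20.
§2 applies: 20 + 2 = 22.
§3 applies: 22 + 2 = 24.
§4 applies (level before this adjustment is 24 ≥ 21, so +3): 24 + 3 = 27.
§5 applies: 27 + 2 = 29.
Final offense level: 29.
Criminal history: 12 prior points → Category III (11+).
Level 29 falls in the 26-32 band.
Grid: Level 26-32 × Category III = 1350-1560 days.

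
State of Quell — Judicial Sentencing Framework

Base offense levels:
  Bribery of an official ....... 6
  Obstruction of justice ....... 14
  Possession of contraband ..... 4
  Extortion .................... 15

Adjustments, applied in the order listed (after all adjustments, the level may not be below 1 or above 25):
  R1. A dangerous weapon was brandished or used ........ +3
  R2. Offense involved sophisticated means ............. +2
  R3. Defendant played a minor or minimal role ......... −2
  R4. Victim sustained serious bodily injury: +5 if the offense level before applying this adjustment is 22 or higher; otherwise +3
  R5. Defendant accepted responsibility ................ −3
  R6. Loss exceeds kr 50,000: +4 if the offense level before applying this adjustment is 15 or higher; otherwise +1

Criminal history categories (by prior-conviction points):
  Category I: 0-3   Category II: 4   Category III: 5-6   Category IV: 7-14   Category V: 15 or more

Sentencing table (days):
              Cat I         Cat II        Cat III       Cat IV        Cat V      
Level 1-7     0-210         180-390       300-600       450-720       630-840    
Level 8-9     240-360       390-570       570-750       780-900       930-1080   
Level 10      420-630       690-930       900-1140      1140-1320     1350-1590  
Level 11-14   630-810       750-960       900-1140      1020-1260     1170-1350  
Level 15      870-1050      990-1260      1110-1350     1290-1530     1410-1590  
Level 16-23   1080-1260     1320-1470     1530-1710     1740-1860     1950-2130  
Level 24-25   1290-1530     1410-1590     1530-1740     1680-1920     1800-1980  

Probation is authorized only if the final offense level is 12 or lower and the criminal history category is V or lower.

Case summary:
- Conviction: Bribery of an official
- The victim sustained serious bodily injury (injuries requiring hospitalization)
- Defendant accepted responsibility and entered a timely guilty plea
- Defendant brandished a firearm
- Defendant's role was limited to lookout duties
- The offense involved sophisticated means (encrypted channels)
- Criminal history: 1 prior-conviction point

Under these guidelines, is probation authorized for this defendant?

Yes

Base offense level for bribery of an official: 6.
R1 applies: 6 + 3 = 9.
R2 applies: 9 + 2 = 11.
R3 applies: 11 − 2 = 9.
R4 applies (level before this adjustment is 9 < 22, so +3): 9 + 3 = 12.
R5 applies: 12 − 3 = 9.
R6 does not apply.
Final offense level: 9.
Criminal history: 1 prior point → Category I (0-3).
Level 9 falls in the 8-9 band.
Grid: Level 8-9 × Category I = 240-360 days.
Probation check: level 9 ≤ 12 and category I ≤ V → eligible.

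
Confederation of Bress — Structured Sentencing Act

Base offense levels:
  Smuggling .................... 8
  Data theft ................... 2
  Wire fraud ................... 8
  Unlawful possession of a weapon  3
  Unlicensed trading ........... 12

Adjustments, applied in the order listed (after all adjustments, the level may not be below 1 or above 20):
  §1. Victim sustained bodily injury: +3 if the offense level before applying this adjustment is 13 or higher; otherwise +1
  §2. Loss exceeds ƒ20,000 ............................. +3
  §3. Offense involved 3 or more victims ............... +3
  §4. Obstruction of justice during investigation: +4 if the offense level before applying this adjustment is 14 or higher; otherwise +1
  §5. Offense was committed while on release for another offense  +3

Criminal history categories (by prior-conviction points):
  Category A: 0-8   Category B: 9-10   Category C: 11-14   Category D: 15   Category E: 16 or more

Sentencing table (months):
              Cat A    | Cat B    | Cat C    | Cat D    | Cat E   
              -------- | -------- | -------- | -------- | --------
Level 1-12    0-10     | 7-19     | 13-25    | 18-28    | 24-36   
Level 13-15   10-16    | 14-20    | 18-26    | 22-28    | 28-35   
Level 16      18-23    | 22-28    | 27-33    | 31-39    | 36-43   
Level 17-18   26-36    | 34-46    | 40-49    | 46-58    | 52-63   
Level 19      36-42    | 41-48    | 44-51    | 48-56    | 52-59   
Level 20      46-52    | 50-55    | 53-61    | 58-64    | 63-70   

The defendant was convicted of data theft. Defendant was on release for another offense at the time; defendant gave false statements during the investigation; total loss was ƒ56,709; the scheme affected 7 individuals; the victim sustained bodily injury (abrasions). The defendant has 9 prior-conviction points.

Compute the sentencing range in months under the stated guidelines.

Base offense level for data theft: 2.
§1 applies (level before this adjustment is 2 < 13, so +1): 2 + 1 = 3.
§2 applies: 3 + 3 = 6.
§3 applies: 6 + 3 = 9.
§4 applies (level before this adjustment is 9 < 14, so +1): 9 + 1 = 10.
§5 applies: 10 + 3 = 13.
Final offense level: 13.
Criminal history: 9 prior points → Category B (9-10).
Level 13 falls in the 13-15 band.
Grid: Level 13-15 × Category B = 14-20 months.

14-20 months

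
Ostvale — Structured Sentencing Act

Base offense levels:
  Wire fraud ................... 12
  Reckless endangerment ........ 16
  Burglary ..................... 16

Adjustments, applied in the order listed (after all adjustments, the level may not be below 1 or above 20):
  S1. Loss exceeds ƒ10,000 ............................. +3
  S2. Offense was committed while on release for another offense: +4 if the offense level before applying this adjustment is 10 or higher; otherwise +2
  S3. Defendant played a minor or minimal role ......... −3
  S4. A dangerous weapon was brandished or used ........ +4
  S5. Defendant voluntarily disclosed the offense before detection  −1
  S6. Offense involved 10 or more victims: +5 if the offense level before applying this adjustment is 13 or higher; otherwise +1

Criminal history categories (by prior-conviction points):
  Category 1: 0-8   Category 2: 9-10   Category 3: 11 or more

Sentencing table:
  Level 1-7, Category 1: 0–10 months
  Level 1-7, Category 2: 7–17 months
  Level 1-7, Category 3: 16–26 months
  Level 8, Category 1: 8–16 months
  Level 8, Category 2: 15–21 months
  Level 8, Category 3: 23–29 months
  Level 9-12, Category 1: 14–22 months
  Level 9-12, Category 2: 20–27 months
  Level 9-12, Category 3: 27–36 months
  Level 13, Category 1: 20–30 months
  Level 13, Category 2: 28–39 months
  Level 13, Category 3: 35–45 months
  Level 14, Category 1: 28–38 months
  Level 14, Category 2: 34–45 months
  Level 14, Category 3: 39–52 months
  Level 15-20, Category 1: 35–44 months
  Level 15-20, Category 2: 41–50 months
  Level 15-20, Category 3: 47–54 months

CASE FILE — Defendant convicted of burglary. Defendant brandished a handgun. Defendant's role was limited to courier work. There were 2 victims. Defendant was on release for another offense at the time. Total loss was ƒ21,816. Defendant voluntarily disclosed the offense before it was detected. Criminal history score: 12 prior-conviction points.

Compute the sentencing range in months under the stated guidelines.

Base offense level for burglary: 16.
S1 applies: 16 + 3 = 19.
S2 applies (level before this adjustment is 19 ≥ 10, so +4): 19 + 4 = 23.
S3 applies: 23 − 3 = 20.
S4 applies: 20 + 4 = 24.
S5 applies: 24 − 1 = 23.
S6 does not apply.
Level 23 exceeds the maximum of 20; capped at 20.
Final offense level: 20.
Criminal history: 12 prior points → Category 3 (11+).
Level 20 falls in the 15-20 band.
Grid: Level 15-20 × Category 3 = 47-54 months.

47-54 months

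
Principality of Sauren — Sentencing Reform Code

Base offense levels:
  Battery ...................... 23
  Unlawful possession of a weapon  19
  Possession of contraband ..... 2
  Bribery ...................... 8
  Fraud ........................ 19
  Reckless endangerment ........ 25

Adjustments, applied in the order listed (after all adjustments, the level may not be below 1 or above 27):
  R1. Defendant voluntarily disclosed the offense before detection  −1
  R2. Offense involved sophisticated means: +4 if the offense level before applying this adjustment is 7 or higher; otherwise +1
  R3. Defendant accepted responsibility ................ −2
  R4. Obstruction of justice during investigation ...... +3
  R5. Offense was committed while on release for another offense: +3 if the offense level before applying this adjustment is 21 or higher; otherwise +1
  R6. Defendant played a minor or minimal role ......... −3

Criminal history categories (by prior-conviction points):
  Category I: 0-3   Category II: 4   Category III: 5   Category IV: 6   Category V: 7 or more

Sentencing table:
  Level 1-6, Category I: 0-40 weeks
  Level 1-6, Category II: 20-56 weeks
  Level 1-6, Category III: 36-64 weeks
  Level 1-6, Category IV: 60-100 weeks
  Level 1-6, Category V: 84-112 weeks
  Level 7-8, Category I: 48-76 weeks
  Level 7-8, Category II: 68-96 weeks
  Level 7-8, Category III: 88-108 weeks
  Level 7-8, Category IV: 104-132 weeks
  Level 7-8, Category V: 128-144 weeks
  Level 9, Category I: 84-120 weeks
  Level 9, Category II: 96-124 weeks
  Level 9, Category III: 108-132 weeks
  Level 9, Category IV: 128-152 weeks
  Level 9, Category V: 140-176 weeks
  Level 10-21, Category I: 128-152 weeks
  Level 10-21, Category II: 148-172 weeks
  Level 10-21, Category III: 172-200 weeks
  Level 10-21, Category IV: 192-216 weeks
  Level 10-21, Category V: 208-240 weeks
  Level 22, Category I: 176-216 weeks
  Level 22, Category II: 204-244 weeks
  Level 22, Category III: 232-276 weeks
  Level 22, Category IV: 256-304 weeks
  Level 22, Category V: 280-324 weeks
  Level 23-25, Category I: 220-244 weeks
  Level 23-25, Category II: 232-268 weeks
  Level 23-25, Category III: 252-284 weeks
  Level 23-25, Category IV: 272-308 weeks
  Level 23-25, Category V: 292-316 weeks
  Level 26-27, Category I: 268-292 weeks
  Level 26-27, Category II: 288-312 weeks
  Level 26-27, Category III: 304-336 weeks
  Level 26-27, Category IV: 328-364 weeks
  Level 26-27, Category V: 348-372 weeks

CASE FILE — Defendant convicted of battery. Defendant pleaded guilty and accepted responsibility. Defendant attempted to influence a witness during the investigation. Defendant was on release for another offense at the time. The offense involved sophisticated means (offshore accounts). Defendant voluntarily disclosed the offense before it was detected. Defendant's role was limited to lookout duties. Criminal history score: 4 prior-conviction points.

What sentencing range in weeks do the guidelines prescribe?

Base offense level for battery: 23.
R1 applies: 23 − 1 = 22.
R2 applies (level before this adjustment is 22 ≥ 7, so +4): 22 + 4 = 26.
R3 applies: 26 − 2 = 24.
R4 applies: 24 + 3 = 27.
R5 applies (level before this adjustment is 27 ≥ 21, so +3): 27 + 3 = 30.
R6 applies: 30 − 3 = 27.
Final offense level: 27.
Criminal history: 4 prior points → Category II (4).
Level 27 falls in the 26-27 band.
Grid: Level 26-27 × Category II = 288-312 weeks.

288-312 weeks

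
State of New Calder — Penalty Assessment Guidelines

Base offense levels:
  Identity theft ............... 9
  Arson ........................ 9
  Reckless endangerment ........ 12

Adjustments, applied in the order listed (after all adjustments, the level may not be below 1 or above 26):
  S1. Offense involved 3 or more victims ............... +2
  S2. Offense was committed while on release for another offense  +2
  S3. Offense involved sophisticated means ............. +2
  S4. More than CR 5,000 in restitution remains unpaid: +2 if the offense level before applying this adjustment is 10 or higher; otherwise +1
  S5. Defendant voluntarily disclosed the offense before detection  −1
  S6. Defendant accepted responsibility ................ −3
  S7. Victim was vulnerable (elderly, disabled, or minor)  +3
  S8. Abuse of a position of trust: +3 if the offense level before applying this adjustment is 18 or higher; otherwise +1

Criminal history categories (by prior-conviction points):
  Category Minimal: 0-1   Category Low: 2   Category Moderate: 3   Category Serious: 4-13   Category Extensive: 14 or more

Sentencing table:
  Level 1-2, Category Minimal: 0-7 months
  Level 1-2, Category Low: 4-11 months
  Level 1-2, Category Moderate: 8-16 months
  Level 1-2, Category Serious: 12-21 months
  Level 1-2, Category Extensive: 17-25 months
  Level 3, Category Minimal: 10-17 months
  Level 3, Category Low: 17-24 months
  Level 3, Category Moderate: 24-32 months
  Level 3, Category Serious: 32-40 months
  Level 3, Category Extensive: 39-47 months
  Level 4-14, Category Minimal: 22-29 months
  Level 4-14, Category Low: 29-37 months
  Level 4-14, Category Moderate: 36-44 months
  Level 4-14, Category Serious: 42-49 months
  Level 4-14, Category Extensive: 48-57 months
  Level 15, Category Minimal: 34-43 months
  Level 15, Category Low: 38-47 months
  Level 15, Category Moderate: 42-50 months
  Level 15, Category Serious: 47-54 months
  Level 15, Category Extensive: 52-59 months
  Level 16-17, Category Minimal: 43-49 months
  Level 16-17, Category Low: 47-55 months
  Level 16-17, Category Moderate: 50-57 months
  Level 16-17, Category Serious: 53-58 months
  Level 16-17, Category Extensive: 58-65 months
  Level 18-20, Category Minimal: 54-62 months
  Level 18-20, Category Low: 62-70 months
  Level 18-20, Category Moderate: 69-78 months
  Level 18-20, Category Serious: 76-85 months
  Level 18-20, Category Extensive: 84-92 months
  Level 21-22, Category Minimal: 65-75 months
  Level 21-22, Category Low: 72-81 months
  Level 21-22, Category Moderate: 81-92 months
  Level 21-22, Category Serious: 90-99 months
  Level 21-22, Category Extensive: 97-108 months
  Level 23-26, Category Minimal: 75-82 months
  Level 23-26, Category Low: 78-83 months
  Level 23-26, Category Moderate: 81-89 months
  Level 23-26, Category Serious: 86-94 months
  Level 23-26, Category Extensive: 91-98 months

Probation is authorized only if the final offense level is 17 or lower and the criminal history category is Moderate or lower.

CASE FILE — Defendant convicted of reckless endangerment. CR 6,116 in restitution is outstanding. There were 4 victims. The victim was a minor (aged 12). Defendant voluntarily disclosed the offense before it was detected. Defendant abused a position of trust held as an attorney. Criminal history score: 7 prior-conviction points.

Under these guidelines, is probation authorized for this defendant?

Base offense level for reckless endangerment: 12.
S1 applies: 12 + 2 = 14.
S4 applies (level before this adjustment is 14 ≥ 10, so +2): 14 + 2 = 16.
S5 applies: 16 − 1 = 15.
S6 does not apply.
S7 applies: 15 + 3 = 18.
S8 applies (level before this adjustment is 18 ≥ 18, so +3): 18 + 3 = 21.
Final offense level: 21.
Criminal history: 7 prior points → Category Serious (4-13).
Level 21 falls in the 21-22 band.
Grid: Level 21-22 × Category Serious = 90-99 months.
Probation check: level 21 > 17 and category Serious > Moderate → not eligible.

No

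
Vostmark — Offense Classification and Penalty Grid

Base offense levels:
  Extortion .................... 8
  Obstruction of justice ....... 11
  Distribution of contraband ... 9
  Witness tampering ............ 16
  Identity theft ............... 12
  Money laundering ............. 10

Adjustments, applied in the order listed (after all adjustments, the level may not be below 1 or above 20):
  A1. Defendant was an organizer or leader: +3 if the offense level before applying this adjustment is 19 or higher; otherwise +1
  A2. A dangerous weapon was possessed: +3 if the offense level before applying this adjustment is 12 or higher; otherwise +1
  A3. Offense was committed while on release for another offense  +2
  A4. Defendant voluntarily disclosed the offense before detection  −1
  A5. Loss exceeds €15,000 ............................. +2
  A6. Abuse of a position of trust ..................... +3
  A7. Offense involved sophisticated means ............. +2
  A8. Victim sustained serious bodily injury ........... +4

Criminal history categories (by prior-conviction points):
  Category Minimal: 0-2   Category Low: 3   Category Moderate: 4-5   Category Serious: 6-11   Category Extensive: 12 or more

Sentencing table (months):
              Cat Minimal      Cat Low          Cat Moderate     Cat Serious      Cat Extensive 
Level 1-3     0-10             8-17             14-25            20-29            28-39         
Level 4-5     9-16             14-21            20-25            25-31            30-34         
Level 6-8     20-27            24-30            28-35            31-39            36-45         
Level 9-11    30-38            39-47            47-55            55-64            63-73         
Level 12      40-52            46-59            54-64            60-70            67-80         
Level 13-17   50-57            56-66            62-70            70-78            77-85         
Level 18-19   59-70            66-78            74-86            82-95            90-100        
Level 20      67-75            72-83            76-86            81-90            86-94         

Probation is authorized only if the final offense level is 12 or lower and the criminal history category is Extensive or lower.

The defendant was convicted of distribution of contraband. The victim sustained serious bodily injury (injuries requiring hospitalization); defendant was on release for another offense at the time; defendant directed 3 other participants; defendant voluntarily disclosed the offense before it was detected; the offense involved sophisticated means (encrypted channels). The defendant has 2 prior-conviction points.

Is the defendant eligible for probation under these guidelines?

No

Base offense level for distribution of contraband: 9.
A1 applies (level before this adjustment is 9 < 19, so +1): 9 + 1 = 10.
A3 applies: 10 + 2 = 12.
A4 applies: 12 − 1 = 11.
A6 does not apply.
A7 applies: 11 + 2 = 13.
A8 applies: 13 + 4 = 17.
Final offense level: 17.
Criminal history: 2 prior points → Category Minimal (0-2).
Level 17 falls in the 13-17 band.
Grid: Level 13-17 × Category Minimal = 50-57 months.
Probation check: level 17 > 12 and category Minimal ≤ Extensive → not eligible.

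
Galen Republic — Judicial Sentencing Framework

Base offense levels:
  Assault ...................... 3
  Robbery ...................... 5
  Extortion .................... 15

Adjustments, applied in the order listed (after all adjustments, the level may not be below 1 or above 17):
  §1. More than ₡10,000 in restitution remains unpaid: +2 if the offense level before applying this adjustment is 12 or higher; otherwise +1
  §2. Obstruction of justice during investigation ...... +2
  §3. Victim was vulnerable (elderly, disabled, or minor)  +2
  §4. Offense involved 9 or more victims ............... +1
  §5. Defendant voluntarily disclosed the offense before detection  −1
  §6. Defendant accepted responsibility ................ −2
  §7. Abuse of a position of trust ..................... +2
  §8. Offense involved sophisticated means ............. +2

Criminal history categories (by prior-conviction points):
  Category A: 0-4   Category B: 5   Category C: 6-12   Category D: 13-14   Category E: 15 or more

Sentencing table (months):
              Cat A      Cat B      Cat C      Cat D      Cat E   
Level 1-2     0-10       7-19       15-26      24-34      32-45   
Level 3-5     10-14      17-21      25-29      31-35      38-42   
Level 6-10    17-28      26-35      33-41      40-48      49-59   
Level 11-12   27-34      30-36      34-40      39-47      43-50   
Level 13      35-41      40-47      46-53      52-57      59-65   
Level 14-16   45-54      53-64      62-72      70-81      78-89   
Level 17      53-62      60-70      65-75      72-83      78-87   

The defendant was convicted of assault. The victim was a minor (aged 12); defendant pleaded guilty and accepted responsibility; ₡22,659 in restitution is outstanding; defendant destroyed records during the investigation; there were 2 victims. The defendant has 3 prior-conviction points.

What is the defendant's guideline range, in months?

17-28 months

Base offense level for assault: 3.
§1 applies (level before this adjustment is 3 < 12, so +1): 3 + 1 = 4.
§2 applies: 4 + 2 = 6.
§3 applies: 6 + 2 = 8.
§5 does not apply.
§6 applies: 8 − 2 = 6.
§7 does not apply.
§8 does not apply.
Final offense level: 6.
Criminal history: 3 prior points → Category A (0-4).
Level 6 falls in the 6-10 band.
Grid: Level 6-10 × Category A = 17-28 months.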